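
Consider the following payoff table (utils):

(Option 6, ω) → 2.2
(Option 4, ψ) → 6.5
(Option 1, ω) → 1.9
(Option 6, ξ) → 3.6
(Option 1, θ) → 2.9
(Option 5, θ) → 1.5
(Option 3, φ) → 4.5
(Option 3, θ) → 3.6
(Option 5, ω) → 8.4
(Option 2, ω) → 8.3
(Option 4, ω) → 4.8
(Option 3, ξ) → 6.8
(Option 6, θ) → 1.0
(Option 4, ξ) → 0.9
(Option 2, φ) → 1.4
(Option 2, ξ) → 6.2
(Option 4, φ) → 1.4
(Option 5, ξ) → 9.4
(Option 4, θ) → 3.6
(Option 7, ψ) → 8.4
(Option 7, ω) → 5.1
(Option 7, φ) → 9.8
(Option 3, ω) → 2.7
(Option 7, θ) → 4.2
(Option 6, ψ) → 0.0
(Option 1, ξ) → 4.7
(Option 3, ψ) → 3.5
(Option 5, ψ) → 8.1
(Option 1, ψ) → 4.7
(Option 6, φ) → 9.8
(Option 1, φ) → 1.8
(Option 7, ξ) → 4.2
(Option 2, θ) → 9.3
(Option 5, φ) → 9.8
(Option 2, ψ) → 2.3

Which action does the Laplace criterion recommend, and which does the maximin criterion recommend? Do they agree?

Row averages: Option 1=3.2, Option 2=5.5, Option 3=4.22, Option 4=3.44, Option 5=7.44, Option 6=3.32, Option 7=6.34
Highest average = 7.44 → Option 5.
Row minima: Option 1=1.8, Option 2=1.4, Option 3=2.7, Option 4=0.9, Option 5=1.5, Option 6=0.0, Option 7=4.2
Best worst-case = 4.2 → Option 7.

laplace → Option 5; maximin → Option 7 (disagree)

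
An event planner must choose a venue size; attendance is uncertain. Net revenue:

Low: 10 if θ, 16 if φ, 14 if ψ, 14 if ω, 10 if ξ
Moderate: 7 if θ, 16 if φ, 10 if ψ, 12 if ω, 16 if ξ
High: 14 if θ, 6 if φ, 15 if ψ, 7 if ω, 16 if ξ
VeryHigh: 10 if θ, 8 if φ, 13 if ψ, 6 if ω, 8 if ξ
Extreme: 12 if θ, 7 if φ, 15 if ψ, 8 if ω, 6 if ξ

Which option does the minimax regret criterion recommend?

Column bests: θ=14, φ=16, ψ=15, ω=14, ξ=16.
Low regrets: 4, 0, 1, 0, 6 → max 6
Moderate regrets: 7, 0, 5, 2, 0 → max 7
High regrets: 0, 10, 0, 7, 0 → max 10
VeryHigh regrets: 4, 8, 2, 8, 8 → max 8
Extreme regrets: 2, 9, 0, 6, 10 → max 10
Smallest max regret = 6 → Low.

Low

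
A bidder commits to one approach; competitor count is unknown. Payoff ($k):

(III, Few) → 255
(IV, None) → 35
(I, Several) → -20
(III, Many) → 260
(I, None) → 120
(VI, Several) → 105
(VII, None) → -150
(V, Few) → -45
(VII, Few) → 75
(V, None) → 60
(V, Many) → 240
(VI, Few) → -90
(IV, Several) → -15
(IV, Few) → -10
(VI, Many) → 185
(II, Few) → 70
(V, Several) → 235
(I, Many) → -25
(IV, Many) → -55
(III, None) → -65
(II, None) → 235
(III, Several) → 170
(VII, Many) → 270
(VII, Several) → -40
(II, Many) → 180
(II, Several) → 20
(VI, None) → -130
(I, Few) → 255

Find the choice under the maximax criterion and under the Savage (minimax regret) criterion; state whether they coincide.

maximax → VII; minimax regret → II (disagree)

Row maxima: I=255, II=235, III=260, IV=35, V=240, VI=185, VII=270
Best best-case = 270 → VII.
Column bests: None=235, Few=255, Several=235, Many=270.
I regrets: 115, 0, 255, 295 → max 295
II regrets: 0, 185, 215, 90 → max 215
III regrets: 300, 0, 65, 10 → max 300
IV regrets: 200, 265, 250, 325 → max 325
V regrets: 175, 300, 0, 30 → max 300
VI regrets: 365, 345, 130, 85 → max 365
VII regrets: 385, 180, 275, 0 → max 385
Smallest max regret = 215 → II.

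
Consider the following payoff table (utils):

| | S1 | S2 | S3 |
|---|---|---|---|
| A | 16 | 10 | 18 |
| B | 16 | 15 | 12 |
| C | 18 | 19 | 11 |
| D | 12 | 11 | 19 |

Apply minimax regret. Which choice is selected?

B

Column bests: S1=18, S2=19, S3=19.
A regrets: 2, 9, 1 → max 9
B regrets: 2, 4, 7 → max 7
C regrets: 0, 0, 8 → max 8
D regrets: 6, 8, 0 → max 8
Smallest max regret = 7 → B.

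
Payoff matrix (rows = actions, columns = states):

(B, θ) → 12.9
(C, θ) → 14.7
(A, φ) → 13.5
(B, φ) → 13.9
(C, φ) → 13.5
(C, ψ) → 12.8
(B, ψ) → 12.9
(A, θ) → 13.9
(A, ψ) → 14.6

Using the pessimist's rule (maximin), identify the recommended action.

Row minima: A=13.5, B=12.9, C=12.8
Best worst-case = 13.5 → A.

A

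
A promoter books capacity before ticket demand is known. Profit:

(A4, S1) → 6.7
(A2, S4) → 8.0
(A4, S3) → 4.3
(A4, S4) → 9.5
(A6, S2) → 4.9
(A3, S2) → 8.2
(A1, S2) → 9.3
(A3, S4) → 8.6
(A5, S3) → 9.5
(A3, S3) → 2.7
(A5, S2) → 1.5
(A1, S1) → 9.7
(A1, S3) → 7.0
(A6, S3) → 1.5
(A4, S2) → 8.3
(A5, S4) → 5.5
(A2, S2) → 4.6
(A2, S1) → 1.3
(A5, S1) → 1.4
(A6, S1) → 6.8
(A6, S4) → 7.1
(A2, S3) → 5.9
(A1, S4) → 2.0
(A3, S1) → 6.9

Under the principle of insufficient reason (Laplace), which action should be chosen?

A4

Row averages: A1=7, A2=4.95, A3=6.6, A4=7.2, A5=4.475, A6=5.075
Highest average = 7.2 → A4.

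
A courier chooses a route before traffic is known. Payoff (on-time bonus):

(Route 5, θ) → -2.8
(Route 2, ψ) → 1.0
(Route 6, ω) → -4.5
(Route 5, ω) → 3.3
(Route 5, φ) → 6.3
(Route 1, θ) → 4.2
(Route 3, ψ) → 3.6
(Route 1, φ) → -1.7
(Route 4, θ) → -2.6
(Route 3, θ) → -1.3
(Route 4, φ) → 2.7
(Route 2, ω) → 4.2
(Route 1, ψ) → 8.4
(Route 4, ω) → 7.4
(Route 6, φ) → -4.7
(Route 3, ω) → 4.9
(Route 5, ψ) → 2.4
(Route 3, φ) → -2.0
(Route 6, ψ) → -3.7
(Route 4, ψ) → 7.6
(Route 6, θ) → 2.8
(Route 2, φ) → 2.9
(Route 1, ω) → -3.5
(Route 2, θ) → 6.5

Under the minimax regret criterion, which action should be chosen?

Column bests: θ=6.5, φ=6.3, ψ=8.4, ω=7.4.
Route 1 regrets: 2.3, 8.0, 0.0, 10.9 → max 10.9
Route 2 regrets: 0.0, 3.4, 7.4, 3.2 → max 7.4
Route 3 regrets: 7.8, 8.3, 4.8, 2.5 → max 8.3
Route 4 regrets: 9.1, 3.6, 0.8, 0.0 → max 9.1
Route 5 regrets: 9.3, 0.0, 6.0, 4.1 → max 9.3
Route 6 regrets: 3.7, 11.0, 12.1, 11.9 → max 12.1
Smallest max regret = 7.4 → Route 2.

Route 2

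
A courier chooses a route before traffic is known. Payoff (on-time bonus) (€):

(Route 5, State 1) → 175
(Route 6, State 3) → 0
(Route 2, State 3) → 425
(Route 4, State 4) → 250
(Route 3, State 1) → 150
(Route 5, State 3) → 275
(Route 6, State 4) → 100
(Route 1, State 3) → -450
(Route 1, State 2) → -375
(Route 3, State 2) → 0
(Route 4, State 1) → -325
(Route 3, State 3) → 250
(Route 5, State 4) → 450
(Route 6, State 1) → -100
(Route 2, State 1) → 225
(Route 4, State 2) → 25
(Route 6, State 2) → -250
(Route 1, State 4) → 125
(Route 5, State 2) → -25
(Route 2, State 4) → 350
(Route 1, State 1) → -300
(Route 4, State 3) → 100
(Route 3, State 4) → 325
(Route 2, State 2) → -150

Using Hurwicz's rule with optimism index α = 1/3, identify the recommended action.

Route 1: 1/3·125 + 2/3·(-450) = -775/3
Route 2: 1/3·425 + 2/3·(-150) = 125/3
Route 3: 1/3·325 + 2/3·0 = 325/3
Route 4: 1/3·250 + 2/3·(-325) = -400/3
Route 5: 1/3·450 + 2/3·(-25) = 400/3
Route 6: 1/3·100 + 2/3·(-250) = -400/3
Highest Hurwicz score = 400/3 → Route 5.

Route 5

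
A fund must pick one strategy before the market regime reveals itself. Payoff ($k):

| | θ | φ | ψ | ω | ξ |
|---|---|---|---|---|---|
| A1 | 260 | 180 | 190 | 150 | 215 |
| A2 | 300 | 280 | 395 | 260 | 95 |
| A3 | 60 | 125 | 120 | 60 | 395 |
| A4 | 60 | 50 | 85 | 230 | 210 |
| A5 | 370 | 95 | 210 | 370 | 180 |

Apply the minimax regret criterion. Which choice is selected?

Column bests: θ=370, φ=280, ψ=395, ω=370, ξ=395.
A1 regrets: 110, 100, 205, 220, 180 → max 220
A2 regrets: 70, 0, 0, 110, 300 → max 300
A3 regrets: 310, 155, 275, 310, 0 → max 310
A4 regrets: 310, 230, 310, 140, 185 → max 310
A5 regrets: 0, 185, 185, 0, 215 → max 215
Smallest max regret = 215 → A5.

A5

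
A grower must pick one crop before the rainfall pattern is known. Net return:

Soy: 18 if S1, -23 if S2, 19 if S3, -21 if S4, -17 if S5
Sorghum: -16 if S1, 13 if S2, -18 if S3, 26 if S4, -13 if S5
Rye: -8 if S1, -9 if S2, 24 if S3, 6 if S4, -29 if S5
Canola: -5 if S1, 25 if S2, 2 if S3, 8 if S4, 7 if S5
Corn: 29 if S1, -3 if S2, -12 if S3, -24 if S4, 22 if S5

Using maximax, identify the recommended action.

Row maxima: Soy=19, Sorghum=26, Rye=24, Canola=25, Corn=29
Best best-case = 29 → Corn.

Corn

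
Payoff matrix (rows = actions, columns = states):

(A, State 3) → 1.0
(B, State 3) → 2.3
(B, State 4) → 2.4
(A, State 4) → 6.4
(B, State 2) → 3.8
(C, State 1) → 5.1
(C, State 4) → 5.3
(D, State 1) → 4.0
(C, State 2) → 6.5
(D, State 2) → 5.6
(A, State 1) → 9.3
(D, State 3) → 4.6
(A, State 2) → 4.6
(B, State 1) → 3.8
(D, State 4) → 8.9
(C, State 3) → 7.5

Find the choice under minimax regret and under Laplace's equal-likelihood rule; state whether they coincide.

minimax regret → C; laplace → C (agree)

Column bests: State 1=9.3, State 2=6.5, State 3=7.5, State 4=8.9.
A regrets: 0.0, 1.9, 6.5, 2.5 → max 6.5
B regrets: 5.5, 2.7, 5.2, 6.5 → max 6.5
C regrets: 4.2, 0.0, 0.0, 3.6 → max 4.2
D regrets: 5.3, 0.9, 2.9, 0.0 → max 5.3
Smallest max regret = 4.2 → C.
Row averages: A=5.325, B=3.075, C=6.1, D=5.775
Highest average = 6.1 → C.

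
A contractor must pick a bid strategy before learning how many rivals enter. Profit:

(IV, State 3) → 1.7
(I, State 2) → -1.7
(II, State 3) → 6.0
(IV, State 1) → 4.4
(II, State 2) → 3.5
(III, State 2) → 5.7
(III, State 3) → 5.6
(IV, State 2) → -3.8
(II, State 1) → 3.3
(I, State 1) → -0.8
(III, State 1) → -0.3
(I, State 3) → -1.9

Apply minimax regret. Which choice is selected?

Column bests: State 1=4.4, State 2=5.7, State 3=6.0.
I regrets: 5.2, 7.4, 7.9 → max 7.9
II regrets: 1.1, 2.2, 0.0 → max 2.2
III regrets: 4.7, 0.0, 0.4 → max 4.7
IV regrets: 0.0, 9.5, 4.3 → max 9.5
Smallest max regret = 2.2 → II.

II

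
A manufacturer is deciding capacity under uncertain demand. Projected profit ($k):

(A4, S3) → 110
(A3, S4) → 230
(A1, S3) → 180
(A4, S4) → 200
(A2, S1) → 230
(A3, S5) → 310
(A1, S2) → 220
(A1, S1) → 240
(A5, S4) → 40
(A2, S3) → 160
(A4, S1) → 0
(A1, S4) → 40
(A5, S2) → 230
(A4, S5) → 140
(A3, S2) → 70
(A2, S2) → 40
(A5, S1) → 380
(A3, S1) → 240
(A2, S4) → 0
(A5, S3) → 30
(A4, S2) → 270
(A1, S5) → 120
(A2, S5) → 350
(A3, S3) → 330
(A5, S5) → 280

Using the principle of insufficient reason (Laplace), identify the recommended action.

A3

Row averages: A1=160, A2=156, A3=236, A4=144, A5=192
Highest average = 236 → A3.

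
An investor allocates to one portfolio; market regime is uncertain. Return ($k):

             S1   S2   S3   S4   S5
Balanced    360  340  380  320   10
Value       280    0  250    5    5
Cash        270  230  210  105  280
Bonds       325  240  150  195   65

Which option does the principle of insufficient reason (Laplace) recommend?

Row averages: Balanced=282, Value=108, Cash=219, Bonds=195
Highest average = 282 → Balanced.

Balanced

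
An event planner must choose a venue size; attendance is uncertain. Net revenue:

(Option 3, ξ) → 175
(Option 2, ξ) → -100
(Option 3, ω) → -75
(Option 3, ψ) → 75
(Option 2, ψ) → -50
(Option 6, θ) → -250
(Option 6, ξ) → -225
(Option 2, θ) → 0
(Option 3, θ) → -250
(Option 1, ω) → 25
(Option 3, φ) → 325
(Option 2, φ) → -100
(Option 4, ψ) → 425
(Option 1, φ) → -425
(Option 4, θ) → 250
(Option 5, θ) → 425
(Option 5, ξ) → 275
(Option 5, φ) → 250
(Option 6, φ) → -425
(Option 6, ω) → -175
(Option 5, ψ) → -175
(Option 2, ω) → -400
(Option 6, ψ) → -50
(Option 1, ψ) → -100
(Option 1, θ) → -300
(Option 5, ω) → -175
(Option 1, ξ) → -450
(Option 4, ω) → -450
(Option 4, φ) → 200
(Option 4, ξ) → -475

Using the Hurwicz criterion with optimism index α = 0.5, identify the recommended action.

Option 1: 0.5·25 + 0.5·(-450) = -212.5
Option 2: 0.5·0 + 0.5·(-400) = -200
Option 3: 0.5·325 + 0.5·(-250) = 37.5
Option 4: 0.5·425 + 0.5·(-475) = -25
Option 5: 0.5·425 + 0.5·(-175) = 125
Option 6: 0.5·(-50) + 0.5·(-425) = -237.5
Highest Hurwicz score = 125 → Option 5.

Option 5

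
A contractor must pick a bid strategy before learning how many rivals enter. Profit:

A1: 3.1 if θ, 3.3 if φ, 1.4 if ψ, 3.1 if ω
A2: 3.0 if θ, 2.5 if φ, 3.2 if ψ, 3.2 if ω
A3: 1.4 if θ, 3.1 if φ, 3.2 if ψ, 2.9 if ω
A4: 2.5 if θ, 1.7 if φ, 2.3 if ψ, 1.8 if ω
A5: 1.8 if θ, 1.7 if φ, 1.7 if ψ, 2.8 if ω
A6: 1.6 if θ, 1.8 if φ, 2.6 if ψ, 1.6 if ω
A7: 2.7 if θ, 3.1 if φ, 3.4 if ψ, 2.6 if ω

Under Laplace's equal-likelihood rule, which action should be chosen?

A2

Row averages: A1=2.725, A2=2.975, A3=2.65, A4=2.075, A5=2, A6=1.9, A7=2.95
Highest average = 2.975 → A2.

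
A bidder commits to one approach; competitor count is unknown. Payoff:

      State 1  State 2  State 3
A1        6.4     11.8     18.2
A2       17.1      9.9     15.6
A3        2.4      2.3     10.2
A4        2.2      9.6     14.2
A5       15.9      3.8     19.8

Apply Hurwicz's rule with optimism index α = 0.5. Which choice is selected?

A2

A1: 0.5·18.2 + 0.5·6.4 = 12.3
A2: 0.5·17.1 + 0.5·9.9 = 13.5
A3: 0.5·10.2 + 0.5·2.3 = 6.25
A4: 0.5·14.2 + 0.5·2.2 = 8.2
A5: 0.5·19.8 + 0.5·3.8 = 11.8
Highest Hurwicz score = 13.5 → A2.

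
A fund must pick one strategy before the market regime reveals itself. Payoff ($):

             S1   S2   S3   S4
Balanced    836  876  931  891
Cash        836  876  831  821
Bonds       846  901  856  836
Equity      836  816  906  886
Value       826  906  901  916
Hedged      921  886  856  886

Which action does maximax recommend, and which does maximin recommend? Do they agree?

maximax → Balanced; maximin → Hedged (disagree)

Row maxima: Balanced=931, Cash=876, Bonds=901, Equity=906, Value=916, Hedged=921
Best best-case = 931 → Balanced.
Row minima: Balanced=836, Cash=821, Bonds=836, Equity=816, Value=826, Hedged=856
Best worst-case = 856 → Hedged.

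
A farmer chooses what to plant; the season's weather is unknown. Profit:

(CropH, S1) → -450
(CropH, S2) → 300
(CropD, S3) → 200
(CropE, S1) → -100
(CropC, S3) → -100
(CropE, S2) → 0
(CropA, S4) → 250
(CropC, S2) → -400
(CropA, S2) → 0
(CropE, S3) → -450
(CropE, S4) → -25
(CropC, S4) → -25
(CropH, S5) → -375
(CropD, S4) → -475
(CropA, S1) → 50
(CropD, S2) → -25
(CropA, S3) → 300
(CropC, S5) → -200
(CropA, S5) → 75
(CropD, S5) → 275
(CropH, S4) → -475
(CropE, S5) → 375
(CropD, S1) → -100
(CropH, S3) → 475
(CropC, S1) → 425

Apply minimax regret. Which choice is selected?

CropA

Column bests: S1=425, S2=300, S3=475, S4=250, S5=375.
CropA regrets: 375, 300, 175, 0, 300 → max 375
CropD regrets: 525, 325, 275, 725, 100 → max 725
CropE regrets: 525, 300, 925, 275, 0 → max 925
CropH regrets: 875, 0, 0, 725, 750 → max 875
CropC regrets: 0, 700, 575, 275, 575 → max 700
Smallest max regret = 375 → CropA.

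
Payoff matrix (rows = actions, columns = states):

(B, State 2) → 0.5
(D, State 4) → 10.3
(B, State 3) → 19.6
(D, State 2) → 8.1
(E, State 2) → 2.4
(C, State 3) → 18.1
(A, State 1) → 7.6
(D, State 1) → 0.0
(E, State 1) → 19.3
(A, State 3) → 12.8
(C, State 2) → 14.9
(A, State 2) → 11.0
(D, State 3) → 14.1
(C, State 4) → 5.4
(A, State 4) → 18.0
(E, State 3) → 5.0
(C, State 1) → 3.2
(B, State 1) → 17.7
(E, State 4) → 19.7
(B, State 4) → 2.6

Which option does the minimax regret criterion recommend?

Column bests: State 1=19.3, State 2=14.9, State 3=19.6, State 4=19.7.
A regrets: 11.7, 3.9, 6.8, 1.7 → max 11.7
B regrets: 1.6, 14.4, 0.0, 17.1 → max 17.1
C regrets: 16.1, 0.0, 1.5, 14.3 → max 16.1
D regrets: 19.3, 6.8, 5.5, 9.4 → max 19.3
E regrets: 0.0, 12.5, 14.6, 0.0 → max 14.6
Smallest max regret = 11.7 → A.

A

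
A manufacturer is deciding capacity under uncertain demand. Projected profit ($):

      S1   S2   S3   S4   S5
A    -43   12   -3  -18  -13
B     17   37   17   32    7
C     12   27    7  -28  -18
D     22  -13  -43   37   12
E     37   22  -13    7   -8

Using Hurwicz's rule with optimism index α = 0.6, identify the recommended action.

B

A: 0.6·12 + 0.4·(-43) = -10
B: 0.6·37 + 0.4·7 = 25
C: 0.6·27 + 0.4·(-28) = 5
D: 0.6·37 + 0.4·(-43) = 5
E: 0.6·37 + 0.4·(-13) = 17
Highest Hurwicz score = 25 → B.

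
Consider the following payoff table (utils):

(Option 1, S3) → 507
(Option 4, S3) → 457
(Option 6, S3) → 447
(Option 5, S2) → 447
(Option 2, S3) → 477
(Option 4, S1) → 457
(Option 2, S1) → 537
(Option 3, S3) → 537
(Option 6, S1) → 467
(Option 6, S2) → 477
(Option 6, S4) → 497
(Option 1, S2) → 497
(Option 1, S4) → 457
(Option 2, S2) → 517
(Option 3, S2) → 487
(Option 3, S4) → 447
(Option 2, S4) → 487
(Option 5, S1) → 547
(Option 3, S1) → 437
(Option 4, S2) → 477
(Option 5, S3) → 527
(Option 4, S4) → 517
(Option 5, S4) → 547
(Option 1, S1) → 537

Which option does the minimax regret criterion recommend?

Option 2

Column bests: S1=547, S2=517, S3=537, S4=547.
Option 1 regrets: 10, 20, 30, 90 → max 90
Option 2 regrets: 10, 0, 60, 60 → max 60
Option 3 regrets: 110, 30, 0, 100 → max 110
Option 4 regrets: 90, 40, 80, 30 → max 90
Option 5 regrets: 0, 70, 10, 0 → max 70
Option 6 regrets: 80, 40, 90, 50 → max 90
Smallest max regret = 60 → Option 2.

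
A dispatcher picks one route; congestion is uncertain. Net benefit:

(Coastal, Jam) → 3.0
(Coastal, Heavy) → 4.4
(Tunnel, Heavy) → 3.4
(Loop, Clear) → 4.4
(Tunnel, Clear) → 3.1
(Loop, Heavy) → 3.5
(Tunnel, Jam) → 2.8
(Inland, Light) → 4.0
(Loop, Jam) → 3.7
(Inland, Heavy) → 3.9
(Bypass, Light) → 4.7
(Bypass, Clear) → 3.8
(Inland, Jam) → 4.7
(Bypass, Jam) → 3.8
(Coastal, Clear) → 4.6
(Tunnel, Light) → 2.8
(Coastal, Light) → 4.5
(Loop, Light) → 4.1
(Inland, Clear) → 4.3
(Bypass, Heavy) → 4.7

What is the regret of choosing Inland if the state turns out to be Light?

Best payoff under Light is 4.7.
Regret = 4.7 − 4.0 = 0.7.

0.7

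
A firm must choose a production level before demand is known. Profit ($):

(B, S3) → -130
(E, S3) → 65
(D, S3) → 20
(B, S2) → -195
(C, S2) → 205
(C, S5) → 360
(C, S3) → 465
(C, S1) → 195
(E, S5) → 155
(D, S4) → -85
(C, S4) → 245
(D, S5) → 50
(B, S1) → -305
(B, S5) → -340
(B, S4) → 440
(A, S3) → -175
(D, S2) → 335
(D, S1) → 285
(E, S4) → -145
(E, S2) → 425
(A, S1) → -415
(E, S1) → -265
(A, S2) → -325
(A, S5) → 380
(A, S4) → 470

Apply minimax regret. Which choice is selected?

C

Column bests: S1=285, S2=425, S3=465, S4=470, S5=380.
A regrets: 700, 750, 640, 0, 0 → max 750
B regrets: 590, 620, 595, 30, 720 → max 720
C regrets: 90, 220, 0, 225, 20 → max 225
D regrets: 0, 90, 445, 555, 330 → max 555
E regrets: 550, 0, 400, 615, 225 → max 615
Smallest max regret = 225 → C.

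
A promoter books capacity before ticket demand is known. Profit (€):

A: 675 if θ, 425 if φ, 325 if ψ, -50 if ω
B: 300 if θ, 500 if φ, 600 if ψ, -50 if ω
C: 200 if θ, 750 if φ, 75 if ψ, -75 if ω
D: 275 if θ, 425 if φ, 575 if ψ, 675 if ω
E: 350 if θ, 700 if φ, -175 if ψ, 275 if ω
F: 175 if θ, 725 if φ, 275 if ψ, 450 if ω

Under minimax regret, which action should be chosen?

Column bests: θ=675, φ=750, ψ=600, ω=675.
A regrets: 0, 325, 275, 725 → max 725
B regrets: 375, 250, 0, 725 → max 725
C regrets: 475, 0, 525, 750 → max 750
D regrets: 400, 325, 25, 0 → max 400
E regrets: 325, 50, 775, 400 → max 775
F regrets: 500, 25, 325, 225 → max 500
Smallest max regret = 400 → D.

D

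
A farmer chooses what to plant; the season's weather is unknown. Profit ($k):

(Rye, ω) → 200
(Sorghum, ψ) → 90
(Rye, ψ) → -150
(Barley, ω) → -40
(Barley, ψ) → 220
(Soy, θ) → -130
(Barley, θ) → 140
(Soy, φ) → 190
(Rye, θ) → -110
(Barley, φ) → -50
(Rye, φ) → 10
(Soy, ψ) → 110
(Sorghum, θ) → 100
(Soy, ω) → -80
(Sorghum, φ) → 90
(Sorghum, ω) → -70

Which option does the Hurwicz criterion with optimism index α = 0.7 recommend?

Soy: 0.7·190 + 0.3·(-130) = 94
Barley: 0.7·220 + 0.3·(-50) = 139
Sorghum: 0.7·100 + 0.3·(-70) = 49
Rye: 0.7·200 + 0.3·(-150) = 95
Highest Hurwicz score = 139 → Barley.

Barley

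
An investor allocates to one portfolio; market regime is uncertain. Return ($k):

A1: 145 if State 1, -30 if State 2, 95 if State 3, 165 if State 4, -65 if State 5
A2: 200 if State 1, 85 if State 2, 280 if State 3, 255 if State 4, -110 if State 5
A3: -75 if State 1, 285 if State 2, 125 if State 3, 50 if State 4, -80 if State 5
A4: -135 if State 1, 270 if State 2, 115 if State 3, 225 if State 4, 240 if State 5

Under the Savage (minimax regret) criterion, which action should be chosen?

A1

Column bests: State 1=200, State 2=285, State 3=280, State 4=255, State 5=240.
A1 regrets: 55, 315, 185, 90, 305 → max 315
A2 regrets: 0, 200, 0, 0, 350 → max 350
A3 regrets: 275, 0, 155, 205, 320 → max 320
A4 regrets: 335, 15, 165, 30, 0 → max 335
Smallest max regret = 315 → A1.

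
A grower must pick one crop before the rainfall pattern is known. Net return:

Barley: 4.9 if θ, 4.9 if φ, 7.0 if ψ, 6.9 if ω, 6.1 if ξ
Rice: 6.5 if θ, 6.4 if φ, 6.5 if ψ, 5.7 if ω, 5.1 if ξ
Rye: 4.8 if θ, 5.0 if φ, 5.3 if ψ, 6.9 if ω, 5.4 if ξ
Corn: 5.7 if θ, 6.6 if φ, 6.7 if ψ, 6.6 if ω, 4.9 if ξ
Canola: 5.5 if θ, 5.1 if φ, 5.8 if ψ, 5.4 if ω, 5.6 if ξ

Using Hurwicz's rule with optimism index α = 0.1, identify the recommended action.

Rice

Barley: 0.1·7.0 + 0.9·4.9 = 5.11
Rice: 0.1·6.5 + 0.9·5.1 = 5.24
Rye: 0.1·6.9 + 0.9·4.8 = 5.01
Corn: 0.1·6.7 + 0.9·4.9 = 5.08
Canola: 0.1·5.8 + 0.9·5.1 = 5.17
Highest Hurwicz score = 5.24 → Rice.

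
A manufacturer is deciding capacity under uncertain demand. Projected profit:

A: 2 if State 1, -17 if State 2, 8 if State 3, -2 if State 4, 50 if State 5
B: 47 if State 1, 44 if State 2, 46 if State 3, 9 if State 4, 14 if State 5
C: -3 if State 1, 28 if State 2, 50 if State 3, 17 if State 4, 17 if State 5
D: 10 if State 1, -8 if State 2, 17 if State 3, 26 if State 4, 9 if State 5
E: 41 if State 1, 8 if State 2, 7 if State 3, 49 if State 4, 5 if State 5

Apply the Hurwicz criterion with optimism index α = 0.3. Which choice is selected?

A: 0.3·50 + 0.7·(-17) = 3.1
B: 0.3·47 + 0.7·9 = 20.4
C: 0.3·50 + 0.7·(-3) = 12.9
D: 0.3·26 + 0.7·(-8) = 2.2
E: 0.3·49 + 0.7·5 = 18.2
Highest Hurwicz score = 20.4 → B.

B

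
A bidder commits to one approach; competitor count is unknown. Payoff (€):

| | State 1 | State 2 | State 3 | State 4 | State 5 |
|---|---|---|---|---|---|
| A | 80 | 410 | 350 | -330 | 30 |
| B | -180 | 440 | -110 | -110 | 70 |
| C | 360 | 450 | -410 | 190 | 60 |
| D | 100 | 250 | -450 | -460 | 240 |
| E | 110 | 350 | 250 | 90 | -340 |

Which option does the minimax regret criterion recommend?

Column bests: State 1=360, State 2=450, State 3=350, State 4=190, State 5=240.
A regrets: 280, 40, 0, 520, 210 → max 520
B regrets: 540, 10, 460, 300, 170 → max 540
C regrets: 0, 0, 760, 0, 180 → max 760
D regrets: 260, 200, 800, 650, 0 → max 800
E regrets: 250, 100, 100, 100, 580 → max 580
Smallest max regret = 520 → A.

A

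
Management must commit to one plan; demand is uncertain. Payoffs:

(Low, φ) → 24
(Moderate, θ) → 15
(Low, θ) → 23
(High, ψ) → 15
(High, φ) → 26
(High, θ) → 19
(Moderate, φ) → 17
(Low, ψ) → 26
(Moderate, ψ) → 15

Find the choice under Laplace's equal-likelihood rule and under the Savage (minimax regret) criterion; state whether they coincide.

laplace → Low; minimax regret → Low (agree)

Row averages: Low=73/3, Moderate=47/3, High=20
Highest average = 73/3 → Low.
Column bests: θ=23, φ=26, ψ=26.
Low regrets: 0, 2, 0 → max 2
Moderate regrets: 8, 9, 11 → max 11
High regrets: 4, 0, 11 → max 11
Smallest max regret = 2 → Low.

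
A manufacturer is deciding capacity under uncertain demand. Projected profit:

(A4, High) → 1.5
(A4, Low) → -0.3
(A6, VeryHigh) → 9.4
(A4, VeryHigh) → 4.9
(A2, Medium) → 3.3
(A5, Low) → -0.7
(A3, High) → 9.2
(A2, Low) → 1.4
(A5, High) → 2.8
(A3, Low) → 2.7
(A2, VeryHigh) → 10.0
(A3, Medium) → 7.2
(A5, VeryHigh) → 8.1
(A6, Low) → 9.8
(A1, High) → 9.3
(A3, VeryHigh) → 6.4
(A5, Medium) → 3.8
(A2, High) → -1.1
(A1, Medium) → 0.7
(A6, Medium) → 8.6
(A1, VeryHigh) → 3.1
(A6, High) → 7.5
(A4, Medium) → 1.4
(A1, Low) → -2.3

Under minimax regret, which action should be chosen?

A6

Column bests: Low=9.8, Medium=8.6, High=9.3, VeryHigh=10.0.
A1 regrets: 12.1, 7.9, 0.0, 6.9 → max 12.1
A2 regrets: 8.4, 5.3, 10.4, 0.0 → max 10.4
A3 regrets: 7.1, 1.4, 0.1, 3.6 → max 7.1
A4 regrets: 10.1, 7.2, 7.8, 5.1 → max 10.1
A5 regrets: 10.5, 4.8, 6.5, 1.9 → max 10.5
A6 regrets: 0.0, 0.0, 1.8, 0.6 → max 1.8
Smallest max regret = 1.8 → A6.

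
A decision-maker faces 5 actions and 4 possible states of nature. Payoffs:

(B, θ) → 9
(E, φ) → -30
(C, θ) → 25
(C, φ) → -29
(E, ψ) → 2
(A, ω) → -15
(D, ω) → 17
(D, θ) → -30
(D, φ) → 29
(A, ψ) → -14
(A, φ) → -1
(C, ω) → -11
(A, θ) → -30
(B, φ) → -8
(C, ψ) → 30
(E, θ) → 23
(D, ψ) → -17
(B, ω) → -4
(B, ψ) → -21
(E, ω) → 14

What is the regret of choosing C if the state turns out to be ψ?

0

Best payoff under ψ is 30.
Regret = 30 − 30 = 0.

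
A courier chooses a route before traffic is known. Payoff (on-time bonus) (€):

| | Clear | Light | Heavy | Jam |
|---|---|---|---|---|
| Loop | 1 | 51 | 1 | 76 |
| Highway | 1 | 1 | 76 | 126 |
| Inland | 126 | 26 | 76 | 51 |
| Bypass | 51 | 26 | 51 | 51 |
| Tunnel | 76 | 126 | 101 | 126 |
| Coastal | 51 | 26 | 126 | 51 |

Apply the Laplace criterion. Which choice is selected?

Tunnel

Row averages: Loop=32.25, Highway=51, Inland=69.75, Bypass=44.75, Tunnel=107.25, Coastal=63.5
Highest average = 107.25 → Tunnel.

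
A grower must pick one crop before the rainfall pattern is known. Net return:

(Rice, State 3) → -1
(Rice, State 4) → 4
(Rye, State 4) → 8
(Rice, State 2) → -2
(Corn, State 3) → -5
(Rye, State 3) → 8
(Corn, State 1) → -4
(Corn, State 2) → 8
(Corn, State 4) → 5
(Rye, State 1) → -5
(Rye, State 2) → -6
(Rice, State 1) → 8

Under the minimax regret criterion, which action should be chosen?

Column bests: State 1=8, State 2=8, State 3=8, State 4=8.
Rye regrets: 13, 14, 0, 0 → max 14
Corn regrets: 12, 0, 13, 3 → max 13
Rice regrets: 0, 10, 9, 4 → max 10
Smallest max regret = 10 → Rice.

Rice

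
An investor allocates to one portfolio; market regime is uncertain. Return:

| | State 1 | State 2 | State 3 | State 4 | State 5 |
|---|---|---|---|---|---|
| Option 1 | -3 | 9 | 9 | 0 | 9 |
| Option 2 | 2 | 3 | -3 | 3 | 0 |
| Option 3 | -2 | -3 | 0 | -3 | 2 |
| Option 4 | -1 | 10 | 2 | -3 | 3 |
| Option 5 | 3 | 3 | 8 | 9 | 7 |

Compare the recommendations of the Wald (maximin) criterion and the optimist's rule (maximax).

maximin → Option 5; maximax → Option 4 (disagree)

Row minima: Option 1=-3, Option 2=-3, Option 3=-3, Option 4=-3, Option 5=3
Best worst-case = 3 → Option 5.
Row maxima: Option 1=9, Option 2=3, Option 3=2, Option 4=10, Option 5=9
Best best-case = 10 → Option 4.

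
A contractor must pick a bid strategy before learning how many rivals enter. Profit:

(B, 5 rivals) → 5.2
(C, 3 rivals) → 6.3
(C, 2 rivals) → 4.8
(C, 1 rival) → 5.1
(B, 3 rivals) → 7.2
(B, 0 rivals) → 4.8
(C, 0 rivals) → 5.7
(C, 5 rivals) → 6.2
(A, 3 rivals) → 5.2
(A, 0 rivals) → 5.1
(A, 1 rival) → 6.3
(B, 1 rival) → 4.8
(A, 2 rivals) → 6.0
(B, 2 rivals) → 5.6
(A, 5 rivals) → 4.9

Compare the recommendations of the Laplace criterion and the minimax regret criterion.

laplace → C; minimax regret → C (agree)

Row averages: A=5.5, B=5.52, C=5.62
Highest average = 5.62 → C.
Column bests: 0 rivals=5.7, 1 rival=6.3, 2 rivals=6.0, 3 rivals=7.2, 5 rivals=6.2.
A regrets: 0.6, 0.0, 0.0, 2.0, 1.3 → max 2.0
B regrets: 0.9, 1.5, 0.4, 0.0, 1.0 → max 1.5
C regrets: 0.0, 1.2, 1.2, 0.9, 0.0 → max 1.2
Smallest max regret = 1.2 → C.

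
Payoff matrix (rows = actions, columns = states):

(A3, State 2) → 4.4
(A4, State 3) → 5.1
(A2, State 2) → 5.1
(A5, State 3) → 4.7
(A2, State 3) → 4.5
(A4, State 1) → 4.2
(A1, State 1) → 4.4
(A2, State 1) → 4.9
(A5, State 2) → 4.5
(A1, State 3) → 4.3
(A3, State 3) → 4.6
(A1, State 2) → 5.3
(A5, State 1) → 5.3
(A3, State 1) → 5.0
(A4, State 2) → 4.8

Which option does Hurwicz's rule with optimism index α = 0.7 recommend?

A5

A1: 0.7·5.3 + 0.3·4.3 = 5
A2: 0.7·5.1 + 0.3·4.5 = 4.92
A3: 0.7·5.0 + 0.3·4.4 = 4.82
A4: 0.7·5.1 + 0.3·4.2 = 4.83
A5: 0.7·5.3 + 0.3·4.5 = 5.06
Highest Hurwicz score = 5.06 → A5.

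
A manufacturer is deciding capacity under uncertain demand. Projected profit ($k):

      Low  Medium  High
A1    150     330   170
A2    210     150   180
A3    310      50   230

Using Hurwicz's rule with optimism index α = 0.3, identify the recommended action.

A1

A1: 0.3·330 + 0.7·150 = 204
A2: 0.3·210 + 0.7·150 = 168
A3: 0.3·310 + 0.7·50 = 128
Highest Hurwicz score = 204 → A1.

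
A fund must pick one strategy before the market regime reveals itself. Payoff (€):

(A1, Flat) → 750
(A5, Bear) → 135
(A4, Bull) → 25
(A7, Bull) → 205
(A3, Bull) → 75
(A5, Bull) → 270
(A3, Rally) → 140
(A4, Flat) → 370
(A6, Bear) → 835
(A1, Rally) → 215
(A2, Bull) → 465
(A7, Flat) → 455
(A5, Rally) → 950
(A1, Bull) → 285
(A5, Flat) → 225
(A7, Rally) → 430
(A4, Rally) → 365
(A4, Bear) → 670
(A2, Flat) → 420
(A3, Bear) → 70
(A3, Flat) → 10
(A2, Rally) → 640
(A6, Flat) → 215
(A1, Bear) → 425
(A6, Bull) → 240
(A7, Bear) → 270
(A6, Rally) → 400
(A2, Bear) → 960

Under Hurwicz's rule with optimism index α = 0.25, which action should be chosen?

A2

A1: 0.25·750 + 0.75·215 = 348.75
A2: 0.25·960 + 0.75·420 = 555
A3: 0.25·140 + 0.75·10 = 42.5
A4: 0.25·670 + 0.75·25 = 186.25
A5: 0.25·950 + 0.75·135 = 338.75
A6: 0.25·835 + 0.75·215 = 370
A7: 0.25·455 + 0.75·205 = 267.5
Highest Hurwicz score = 555 → A2.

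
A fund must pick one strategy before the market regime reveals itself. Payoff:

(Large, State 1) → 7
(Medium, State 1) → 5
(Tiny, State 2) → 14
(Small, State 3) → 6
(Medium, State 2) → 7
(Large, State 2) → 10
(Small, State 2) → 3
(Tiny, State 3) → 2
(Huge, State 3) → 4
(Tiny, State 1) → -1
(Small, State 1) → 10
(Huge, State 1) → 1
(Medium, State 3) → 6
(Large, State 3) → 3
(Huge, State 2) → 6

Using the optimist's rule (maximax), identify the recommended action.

Tiny

Row maxima: Tiny=14, Small=10, Medium=7, Large=10, Huge=6
Best best-case = 14 → Tiny.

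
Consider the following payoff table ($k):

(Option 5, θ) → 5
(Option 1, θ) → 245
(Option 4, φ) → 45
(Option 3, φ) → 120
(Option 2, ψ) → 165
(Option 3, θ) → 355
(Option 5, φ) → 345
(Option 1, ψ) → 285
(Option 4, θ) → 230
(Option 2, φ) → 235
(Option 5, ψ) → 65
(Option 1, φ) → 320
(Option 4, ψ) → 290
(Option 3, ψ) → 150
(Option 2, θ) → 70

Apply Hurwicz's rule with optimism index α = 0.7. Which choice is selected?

Option 1: 0.7·320 + 0.3·245 = 297.5
Option 2: 0.7·235 + 0.3·70 = 185.5
Option 3: 0.7·355 + 0.3·120 = 284.5
Option 4: 0.7·290 + 0.3·45 = 216.5
Option 5: 0.7·345 + 0.3·5 = 243
Highest Hurwicz score = 297.5 → Option 1.

Option 1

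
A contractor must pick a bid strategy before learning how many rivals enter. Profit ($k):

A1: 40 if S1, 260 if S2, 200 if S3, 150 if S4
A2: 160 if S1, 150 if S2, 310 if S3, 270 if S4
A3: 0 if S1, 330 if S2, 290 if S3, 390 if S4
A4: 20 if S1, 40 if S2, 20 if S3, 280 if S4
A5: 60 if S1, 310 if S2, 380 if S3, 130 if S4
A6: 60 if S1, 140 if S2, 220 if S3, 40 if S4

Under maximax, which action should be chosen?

A3

Row maxima: A1=260, A2=310, A3=390, A4=280, A5=380, A6=220
Best best-case = 390 → A3.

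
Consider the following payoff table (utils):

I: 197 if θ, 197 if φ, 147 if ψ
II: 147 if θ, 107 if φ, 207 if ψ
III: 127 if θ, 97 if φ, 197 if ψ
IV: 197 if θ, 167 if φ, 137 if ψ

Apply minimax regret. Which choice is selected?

Column bests: θ=197, φ=197, ψ=207.
I regrets: 0, 0, 60 → max 60
II regrets: 50, 90, 0 → max 90
III regrets: 70, 100, 10 → max 100
IV regrets: 0, 30, 70 → max 70
Smallest max regret = 60 → I.

I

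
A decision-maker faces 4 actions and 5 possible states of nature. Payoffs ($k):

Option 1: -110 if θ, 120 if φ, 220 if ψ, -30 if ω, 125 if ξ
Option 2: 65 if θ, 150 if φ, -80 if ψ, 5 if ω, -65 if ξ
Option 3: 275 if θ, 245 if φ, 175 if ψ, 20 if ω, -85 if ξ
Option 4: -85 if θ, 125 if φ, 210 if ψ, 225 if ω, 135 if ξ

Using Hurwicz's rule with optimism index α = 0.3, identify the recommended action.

Option 3

Option 1: 0.3·220 + 0.7·(-110) = -11
Option 2: 0.3·150 + 0.7·(-80) = -11
Option 3: 0.3·275 + 0.7·(-85) = 23
Option 4: 0.3·225 + 0.7·(-85) = 8
Highest Hurwicz score = 23 → Option 3.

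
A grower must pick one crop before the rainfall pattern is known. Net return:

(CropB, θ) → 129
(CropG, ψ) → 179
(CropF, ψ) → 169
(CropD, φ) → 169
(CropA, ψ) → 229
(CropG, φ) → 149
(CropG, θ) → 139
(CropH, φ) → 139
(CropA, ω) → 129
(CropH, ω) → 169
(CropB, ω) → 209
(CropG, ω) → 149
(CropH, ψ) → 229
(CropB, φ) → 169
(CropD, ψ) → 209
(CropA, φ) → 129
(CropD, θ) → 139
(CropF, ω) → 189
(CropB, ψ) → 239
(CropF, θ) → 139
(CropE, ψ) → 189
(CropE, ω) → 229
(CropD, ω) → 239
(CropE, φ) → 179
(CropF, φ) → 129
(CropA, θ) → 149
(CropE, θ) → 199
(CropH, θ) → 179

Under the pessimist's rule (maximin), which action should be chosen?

CropE

Row minima: CropH=139, CropD=139, CropA=129, CropF=129, CropB=129, CropG=139, CropE=179
Best worst-case = 179 → CropE.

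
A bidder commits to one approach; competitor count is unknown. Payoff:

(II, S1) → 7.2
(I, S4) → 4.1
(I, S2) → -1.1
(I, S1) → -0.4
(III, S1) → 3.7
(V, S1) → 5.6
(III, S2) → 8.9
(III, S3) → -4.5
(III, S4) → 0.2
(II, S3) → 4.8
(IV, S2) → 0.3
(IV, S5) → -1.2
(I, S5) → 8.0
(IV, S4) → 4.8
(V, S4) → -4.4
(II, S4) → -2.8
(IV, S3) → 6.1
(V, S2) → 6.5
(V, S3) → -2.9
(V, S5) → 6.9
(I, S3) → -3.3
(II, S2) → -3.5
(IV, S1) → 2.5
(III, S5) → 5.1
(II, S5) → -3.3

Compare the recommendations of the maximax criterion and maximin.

maximax → III; maximin → IV (disagree)

Row maxima: I=8.0, II=7.2, III=8.9, IV=6.1, V=6.9
Best best-case = 8.9 → III.
Row minima: I=-3.3, II=-3.5, III=-4.5, IV=-1.2, V=-4.4
Best worst-case = -1.2 → IV.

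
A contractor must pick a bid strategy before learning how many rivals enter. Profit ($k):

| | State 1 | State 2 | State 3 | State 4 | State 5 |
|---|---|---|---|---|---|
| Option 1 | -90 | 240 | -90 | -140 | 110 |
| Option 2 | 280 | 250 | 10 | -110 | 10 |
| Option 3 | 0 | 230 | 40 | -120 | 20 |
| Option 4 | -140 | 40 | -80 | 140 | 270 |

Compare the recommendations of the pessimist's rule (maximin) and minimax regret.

Row minima: Option 1=-140, Option 2=-110, Option 3=-120, Option 4=-140
Best worst-case = -110 → Option 2.
Column bests: State 1=280, State 2=250, State 3=40, State 4=140, State 5=270.
Option 1 regrets: 370, 10, 130, 280, 160 → max 370
Option 2 regrets: 0, 0, 30, 250, 260 → max 260
Option 3 regrets: 280, 20, 0, 260, 250 → max 280
Option 4 regrets: 420, 210, 120, 0, 0 → max 420
Smallest max regret = 260 → Option 2.

maximin → Option 2; minimax regret → Option 2 (agree)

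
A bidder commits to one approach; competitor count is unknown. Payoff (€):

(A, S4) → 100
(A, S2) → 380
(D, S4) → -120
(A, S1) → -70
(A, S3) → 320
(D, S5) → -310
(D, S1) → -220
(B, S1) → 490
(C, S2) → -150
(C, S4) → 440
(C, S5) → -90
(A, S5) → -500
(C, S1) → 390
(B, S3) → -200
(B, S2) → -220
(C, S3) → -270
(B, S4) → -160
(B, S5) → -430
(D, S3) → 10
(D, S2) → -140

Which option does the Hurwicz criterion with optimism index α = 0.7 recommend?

C

A: 0.7·380 + 0.3·(-500) = 116
B: 0.7·490 + 0.3·(-430) = 214
C: 0.7·440 + 0.3·(-270) = 227
D: 0.7·10 + 0.3·(-310) = -86
Highest Hurwicz score = 227 → C.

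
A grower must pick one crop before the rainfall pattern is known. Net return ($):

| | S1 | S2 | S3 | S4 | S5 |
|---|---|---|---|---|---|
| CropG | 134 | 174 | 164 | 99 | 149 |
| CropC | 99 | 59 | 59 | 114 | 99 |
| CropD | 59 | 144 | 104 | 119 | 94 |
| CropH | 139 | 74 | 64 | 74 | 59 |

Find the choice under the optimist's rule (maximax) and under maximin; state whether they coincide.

maximax → CropG; maximin → CropG (agree)

Row maxima: CropG=174, CropC=114, CropD=144, CropH=139
Best best-case = 174 → CropG.
Row minima: CropG=99, CropC=59, CropD=59, CropH=59
Best worst-case = 99 → CropG.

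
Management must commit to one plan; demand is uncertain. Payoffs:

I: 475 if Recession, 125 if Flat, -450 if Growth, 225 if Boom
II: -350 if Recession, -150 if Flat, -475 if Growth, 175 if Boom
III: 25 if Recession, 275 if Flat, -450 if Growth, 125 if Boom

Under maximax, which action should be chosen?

Row maxima: I=475, II=175, III=275
Best best-case = 475 → I.

I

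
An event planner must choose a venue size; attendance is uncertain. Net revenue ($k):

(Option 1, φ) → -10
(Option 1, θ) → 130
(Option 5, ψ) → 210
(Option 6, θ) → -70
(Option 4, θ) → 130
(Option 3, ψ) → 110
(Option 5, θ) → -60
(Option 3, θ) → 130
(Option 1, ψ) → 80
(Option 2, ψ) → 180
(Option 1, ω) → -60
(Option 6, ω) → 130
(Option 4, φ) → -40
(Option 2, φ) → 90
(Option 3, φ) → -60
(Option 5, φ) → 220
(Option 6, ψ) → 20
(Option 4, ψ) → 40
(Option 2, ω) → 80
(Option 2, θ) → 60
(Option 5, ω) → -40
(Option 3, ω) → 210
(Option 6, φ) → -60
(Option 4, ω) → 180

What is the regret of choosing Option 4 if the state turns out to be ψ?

Best payoff under ψ is 210.
Regret = 210 − 40 = 170.

170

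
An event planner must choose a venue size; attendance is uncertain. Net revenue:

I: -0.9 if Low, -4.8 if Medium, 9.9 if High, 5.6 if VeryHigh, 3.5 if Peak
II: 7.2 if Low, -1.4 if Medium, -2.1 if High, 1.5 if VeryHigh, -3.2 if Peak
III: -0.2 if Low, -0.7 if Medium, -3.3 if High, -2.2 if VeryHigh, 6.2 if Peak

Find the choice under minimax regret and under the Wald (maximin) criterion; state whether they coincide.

minimax regret → I; maximin → II (disagree)

Column bests: Low=7.2, Medium=-0.7, High=9.9, VeryHigh=5.6, Peak=6.2.
I regrets: 8.1, 4.1, 0.0, 0.0, 2.7 → max 8.1
II regrets: 0.0, 0.7, 12.0, 4.1, 9.4 → max 12.0
III regrets: 7.4, 0.0, 13.2, 7.8, 0.0 → max 13.2
Smallest max regret = 8.1 → I.
Row minima: I=-4.8, II=-3.2, III=-3.3
Best worst-case = -3.2 → II.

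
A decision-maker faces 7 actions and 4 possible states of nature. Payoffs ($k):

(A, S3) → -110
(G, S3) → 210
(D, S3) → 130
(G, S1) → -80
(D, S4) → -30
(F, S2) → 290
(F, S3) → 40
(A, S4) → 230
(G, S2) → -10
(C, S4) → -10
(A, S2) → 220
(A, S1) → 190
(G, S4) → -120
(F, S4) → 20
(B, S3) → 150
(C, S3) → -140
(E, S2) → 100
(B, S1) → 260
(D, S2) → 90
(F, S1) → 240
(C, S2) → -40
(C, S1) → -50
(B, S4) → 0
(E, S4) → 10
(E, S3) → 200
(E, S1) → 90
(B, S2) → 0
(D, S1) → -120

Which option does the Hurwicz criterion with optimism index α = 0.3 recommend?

F

A: 0.3·230 + 0.7·(-110) = -8
B: 0.3·260 + 0.7·0 = 78
C: 0.3·(-10) + 0.7·(-140) = -101
D: 0.3·130 + 0.7·(-120) = -45
E: 0.3·200 + 0.7·10 = 67
F: 0.3·290 + 0.7·20 = 101
G: 0.3·210 + 0.7·(-120) = -21
Highest Hurwicz score = 101 → F.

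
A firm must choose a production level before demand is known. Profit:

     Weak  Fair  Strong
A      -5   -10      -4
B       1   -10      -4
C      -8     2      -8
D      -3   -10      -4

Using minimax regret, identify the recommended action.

C

Column bests: Weak=1, Fair=2, Strong=-4.
A regrets: 6, 12, 0 → max 12
B regrets: 0, 12, 0 → max 12
C regrets: 9, 0, 4 → max 9
D regrets: 4, 12, 0 → max 12
Smallest max regret = 9 → C.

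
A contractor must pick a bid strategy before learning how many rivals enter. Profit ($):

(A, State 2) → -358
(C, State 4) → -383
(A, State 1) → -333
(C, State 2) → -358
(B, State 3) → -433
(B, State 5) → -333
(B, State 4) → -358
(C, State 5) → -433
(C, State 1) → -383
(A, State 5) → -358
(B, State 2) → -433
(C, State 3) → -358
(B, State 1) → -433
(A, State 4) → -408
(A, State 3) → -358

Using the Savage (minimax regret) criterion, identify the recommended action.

A

Column bests: State 1=-333, State 2=-358, State 3=-358, State 4=-358, State 5=-333.
A regrets: 0, 0, 0, 50, 25 → max 50
B regrets: 100, 75, 75, 0, 0 → max 100
C regrets: 50, 0, 0, 25, 100 → max 100
Smallest max regret = 50 → A.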